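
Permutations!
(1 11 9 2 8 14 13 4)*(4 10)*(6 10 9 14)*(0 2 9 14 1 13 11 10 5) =(0 2 8 6 5)(1 10 4 13 14 11) =[2, 10, 8, 3, 13, 0, 5, 7, 6, 9, 4, 1, 12, 14, 11]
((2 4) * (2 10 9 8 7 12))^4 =(2 8 4 7 10 12 9) =[0, 1, 8, 3, 7, 5, 6, 10, 4, 2, 12, 11, 9]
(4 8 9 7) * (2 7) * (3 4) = (2 7 3 4 8 9) = [0, 1, 7, 4, 8, 5, 6, 3, 9, 2]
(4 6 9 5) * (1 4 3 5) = (1 4 6 9)(3 5) = [0, 4, 2, 5, 6, 3, 9, 7, 8, 1]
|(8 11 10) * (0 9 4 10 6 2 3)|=9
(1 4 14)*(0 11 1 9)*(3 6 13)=(0 11 1 4 14 9)(3 6 13)=[11, 4, 2, 6, 14, 5, 13, 7, 8, 0, 10, 1, 12, 3, 9]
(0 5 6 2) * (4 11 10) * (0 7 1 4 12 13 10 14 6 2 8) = (0 5 2 7 1 4 11 14 6 8)(10 12 13) = [5, 4, 7, 3, 11, 2, 8, 1, 0, 9, 12, 14, 13, 10, 6]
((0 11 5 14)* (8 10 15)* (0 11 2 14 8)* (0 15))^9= (15)(0 14 5 10 2 11 8)= [14, 1, 11, 3, 4, 10, 6, 7, 0, 9, 2, 8, 12, 13, 5, 15]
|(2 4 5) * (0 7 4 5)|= 6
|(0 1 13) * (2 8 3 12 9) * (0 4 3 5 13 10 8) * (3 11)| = 12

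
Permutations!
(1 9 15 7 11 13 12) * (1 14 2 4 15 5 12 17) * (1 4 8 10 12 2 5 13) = [0, 9, 8, 3, 15, 2, 6, 11, 10, 13, 12, 1, 14, 17, 5, 7, 16, 4] = (1 9 13 17 4 15 7 11)(2 8 10 12 14 5)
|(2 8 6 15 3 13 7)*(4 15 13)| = 15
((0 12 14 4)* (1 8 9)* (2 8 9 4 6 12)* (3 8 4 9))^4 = (0 2 4)(6 12 14) = [2, 1, 4, 3, 0, 5, 12, 7, 8, 9, 10, 11, 14, 13, 6]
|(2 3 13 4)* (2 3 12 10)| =3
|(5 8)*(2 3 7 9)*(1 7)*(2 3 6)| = 4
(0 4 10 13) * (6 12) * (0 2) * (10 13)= (0 4 13 2)(6 12)= [4, 1, 0, 3, 13, 5, 12, 7, 8, 9, 10, 11, 6, 2]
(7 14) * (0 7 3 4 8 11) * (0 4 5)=(0 7 14 3 5)(4 8 11)=[7, 1, 2, 5, 8, 0, 6, 14, 11, 9, 10, 4, 12, 13, 3]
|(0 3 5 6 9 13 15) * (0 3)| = |(3 5 6 9 13 15)| = 6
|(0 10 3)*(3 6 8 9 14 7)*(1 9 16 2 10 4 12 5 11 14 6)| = 56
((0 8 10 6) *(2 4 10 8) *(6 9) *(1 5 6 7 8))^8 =(0 5 8 9 4)(1 7 10 2 6) =[5, 7, 6, 3, 0, 8, 1, 10, 9, 4, 2]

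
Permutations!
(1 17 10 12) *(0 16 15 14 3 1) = (0 16 15 14 3 1 17 10 12) = [16, 17, 2, 1, 4, 5, 6, 7, 8, 9, 12, 11, 0, 13, 3, 14, 15, 10]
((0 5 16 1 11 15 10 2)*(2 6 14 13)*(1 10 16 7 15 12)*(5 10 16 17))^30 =(5 15)(7 17) =[0, 1, 2, 3, 4, 15, 6, 17, 8, 9, 10, 11, 12, 13, 14, 5, 16, 7]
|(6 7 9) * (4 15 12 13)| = 12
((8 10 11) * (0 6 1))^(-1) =(0 1 6)(8 11 10) =[1, 6, 2, 3, 4, 5, 0, 7, 11, 9, 8, 10]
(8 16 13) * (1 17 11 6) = [0, 17, 2, 3, 4, 5, 1, 7, 16, 9, 10, 6, 12, 8, 14, 15, 13, 11] = (1 17 11 6)(8 16 13)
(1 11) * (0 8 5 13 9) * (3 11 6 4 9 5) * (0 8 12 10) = (0 12 10)(1 6 4 9 8 3 11)(5 13) = [12, 6, 2, 11, 9, 13, 4, 7, 3, 8, 0, 1, 10, 5]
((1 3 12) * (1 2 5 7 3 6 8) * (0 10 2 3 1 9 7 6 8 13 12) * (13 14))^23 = (0 14 10 13 2 12 5 3 6)(1 7 9 8) = [14, 7, 12, 6, 4, 3, 0, 9, 1, 8, 13, 11, 5, 2, 10]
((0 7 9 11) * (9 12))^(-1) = [11, 1, 2, 3, 4, 5, 6, 0, 8, 12, 10, 9, 7] = (0 11 9 12 7)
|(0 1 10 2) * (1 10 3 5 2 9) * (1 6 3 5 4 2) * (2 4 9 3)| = 6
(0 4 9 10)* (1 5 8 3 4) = (0 1 5 8 3 4 9 10) = [1, 5, 2, 4, 9, 8, 6, 7, 3, 10, 0]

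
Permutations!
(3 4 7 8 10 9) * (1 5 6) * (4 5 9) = (1 9 3 5 6)(4 7 8 10) = [0, 9, 2, 5, 7, 6, 1, 8, 10, 3, 4]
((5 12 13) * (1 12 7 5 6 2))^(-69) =(1 12 13 6 2)(5 7) =[0, 12, 1, 3, 4, 7, 2, 5, 8, 9, 10, 11, 13, 6]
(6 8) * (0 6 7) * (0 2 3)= (0 6 8 7 2 3)= [6, 1, 3, 0, 4, 5, 8, 2, 7]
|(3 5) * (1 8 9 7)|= 4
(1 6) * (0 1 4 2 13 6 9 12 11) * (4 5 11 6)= (0 1 9 12 6 5 11)(2 13 4)= [1, 9, 13, 3, 2, 11, 5, 7, 8, 12, 10, 0, 6, 4]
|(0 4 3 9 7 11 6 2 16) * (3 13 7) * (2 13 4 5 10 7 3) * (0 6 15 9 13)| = 10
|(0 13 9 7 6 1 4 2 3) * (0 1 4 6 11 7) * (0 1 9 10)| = |(0 13 10)(1 6 4 2 3 9)(7 11)| = 6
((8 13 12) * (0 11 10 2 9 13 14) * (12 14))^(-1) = (0 14 13 9 2 10 11)(8 12) = [14, 1, 10, 3, 4, 5, 6, 7, 12, 2, 11, 0, 8, 9, 13]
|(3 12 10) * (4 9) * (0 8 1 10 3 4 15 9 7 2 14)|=8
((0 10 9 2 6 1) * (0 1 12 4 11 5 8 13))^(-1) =(0 13 8 5 11 4 12 6 2 9 10) =[13, 1, 9, 3, 12, 11, 2, 7, 5, 10, 0, 4, 6, 8]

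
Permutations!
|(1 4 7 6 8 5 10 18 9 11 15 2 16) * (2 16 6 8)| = |(1 4 7 8 5 10 18 9 11 15 16)(2 6)| = 22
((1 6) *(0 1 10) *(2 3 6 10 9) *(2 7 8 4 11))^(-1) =[10, 0, 11, 2, 8, 5, 3, 9, 7, 6, 1, 4] =(0 10 1)(2 11 4 8 7 9 6 3)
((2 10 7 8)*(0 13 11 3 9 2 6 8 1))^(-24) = [3, 11, 1, 10, 4, 5, 6, 13, 8, 7, 0, 2, 12, 9] = (0 3 10)(1 11 2)(7 13 9)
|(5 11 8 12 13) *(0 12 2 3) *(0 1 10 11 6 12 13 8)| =|(0 13 5 6 12 8 2 3 1 10 11)| =11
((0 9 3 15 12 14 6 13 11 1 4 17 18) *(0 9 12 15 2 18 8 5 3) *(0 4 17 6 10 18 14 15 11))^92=[5, 10, 13, 6, 1, 4, 17, 7, 9, 11, 12, 14, 3, 8, 0, 2, 16, 18, 15]=(0 5 4 1 10 12 3 6 17 18 15 2 13 8 9 11 14)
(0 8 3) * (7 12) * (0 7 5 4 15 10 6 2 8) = (2 8 3 7 12 5 4 15 10 6) = [0, 1, 8, 7, 15, 4, 2, 12, 3, 9, 6, 11, 5, 13, 14, 10]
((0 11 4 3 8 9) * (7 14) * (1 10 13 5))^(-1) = (0 9 8 3 4 11)(1 5 13 10)(7 14) = [9, 5, 2, 4, 11, 13, 6, 14, 3, 8, 1, 0, 12, 10, 7]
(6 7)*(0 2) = [2, 1, 0, 3, 4, 5, 7, 6] = (0 2)(6 7)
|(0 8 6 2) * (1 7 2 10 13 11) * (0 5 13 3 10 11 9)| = |(0 8 6 11 1 7 2 5 13 9)(3 10)| = 10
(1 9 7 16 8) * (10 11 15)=(1 9 7 16 8)(10 11 15)=[0, 9, 2, 3, 4, 5, 6, 16, 1, 7, 11, 15, 12, 13, 14, 10, 8]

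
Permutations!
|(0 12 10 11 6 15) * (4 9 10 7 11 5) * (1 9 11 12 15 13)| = 8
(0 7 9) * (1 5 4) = [7, 5, 2, 3, 1, 4, 6, 9, 8, 0] = (0 7 9)(1 5 4)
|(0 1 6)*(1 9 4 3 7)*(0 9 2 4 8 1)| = 20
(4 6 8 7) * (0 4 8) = (0 4 6)(7 8) = [4, 1, 2, 3, 6, 5, 0, 8, 7]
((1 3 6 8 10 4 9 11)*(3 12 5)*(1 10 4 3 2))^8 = (12)(3 6 8 4 9 11 10) = [0, 1, 2, 6, 9, 5, 8, 7, 4, 11, 3, 10, 12]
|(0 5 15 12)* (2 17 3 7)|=4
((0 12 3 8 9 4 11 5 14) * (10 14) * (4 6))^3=(0 8 4 10 12 9 11 14 3 6 5)=[8, 1, 2, 6, 10, 0, 5, 7, 4, 11, 12, 14, 9, 13, 3]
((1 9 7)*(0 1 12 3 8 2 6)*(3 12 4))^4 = (12)(0 4 6 7 2 9 8 1 3) = [4, 3, 9, 0, 6, 5, 7, 2, 1, 8, 10, 11, 12]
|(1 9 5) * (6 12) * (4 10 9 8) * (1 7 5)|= 10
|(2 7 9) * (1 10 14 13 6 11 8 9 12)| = 11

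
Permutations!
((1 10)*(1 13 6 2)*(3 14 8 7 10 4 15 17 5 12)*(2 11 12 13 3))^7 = [0, 11, 6, 8, 12, 4, 17, 3, 10, 9, 14, 5, 13, 15, 7, 2, 16, 1] = (1 11 5 4 12 13 15 2 6 17)(3 8 10 14 7)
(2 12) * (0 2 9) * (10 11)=(0 2 12 9)(10 11)=[2, 1, 12, 3, 4, 5, 6, 7, 8, 0, 11, 10, 9]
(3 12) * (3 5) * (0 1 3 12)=(0 1 3)(5 12)=[1, 3, 2, 0, 4, 12, 6, 7, 8, 9, 10, 11, 5]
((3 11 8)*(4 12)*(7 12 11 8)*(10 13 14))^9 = [0, 1, 2, 8, 11, 5, 6, 12, 3, 9, 10, 7, 4, 13, 14] = (14)(3 8)(4 11 7 12)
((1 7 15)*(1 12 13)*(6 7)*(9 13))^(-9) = (1 9 15 6 13 12 7) = [0, 9, 2, 3, 4, 5, 13, 1, 8, 15, 10, 11, 7, 12, 14, 6]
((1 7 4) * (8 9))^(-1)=[0, 4, 2, 3, 7, 5, 6, 1, 9, 8]=(1 4 7)(8 9)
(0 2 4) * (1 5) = [2, 5, 4, 3, 0, 1] = (0 2 4)(1 5)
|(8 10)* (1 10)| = |(1 10 8)| = 3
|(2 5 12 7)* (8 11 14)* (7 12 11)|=|(2 5 11 14 8 7)|=6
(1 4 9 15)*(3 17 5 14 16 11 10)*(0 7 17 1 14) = (0 7 17 5)(1 4 9 15 14 16 11 10 3) = [7, 4, 2, 1, 9, 0, 6, 17, 8, 15, 3, 10, 12, 13, 16, 14, 11, 5]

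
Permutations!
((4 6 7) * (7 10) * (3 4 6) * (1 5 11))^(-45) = (11)(3 4) = [0, 1, 2, 4, 3, 5, 6, 7, 8, 9, 10, 11]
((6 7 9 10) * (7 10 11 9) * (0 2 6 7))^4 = (11)(0 7 10 6 2) = [7, 1, 0, 3, 4, 5, 2, 10, 8, 9, 6, 11]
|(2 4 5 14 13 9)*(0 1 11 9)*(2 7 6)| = 11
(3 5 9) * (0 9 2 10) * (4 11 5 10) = (0 9 3 10)(2 4 11 5) = [9, 1, 4, 10, 11, 2, 6, 7, 8, 3, 0, 5]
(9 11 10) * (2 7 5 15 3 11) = (2 7 5 15 3 11 10 9) = [0, 1, 7, 11, 4, 15, 6, 5, 8, 2, 9, 10, 12, 13, 14, 3]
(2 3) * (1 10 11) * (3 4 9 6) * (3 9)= (1 10 11)(2 4 3)(6 9)= [0, 10, 4, 2, 3, 5, 9, 7, 8, 6, 11, 1]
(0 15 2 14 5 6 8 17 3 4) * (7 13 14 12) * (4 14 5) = (0 15 2 12 7 13 5 6 8 17 3 14 4) = [15, 1, 12, 14, 0, 6, 8, 13, 17, 9, 10, 11, 7, 5, 4, 2, 16, 3]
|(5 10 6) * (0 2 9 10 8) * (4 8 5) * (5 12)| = 14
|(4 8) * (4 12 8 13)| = 2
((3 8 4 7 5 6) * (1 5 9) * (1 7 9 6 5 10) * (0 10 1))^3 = (0 10)(3 9)(4 6)(7 8) = [10, 1, 2, 9, 6, 5, 4, 8, 7, 3, 0]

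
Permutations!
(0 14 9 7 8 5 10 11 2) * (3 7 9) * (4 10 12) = (0 14 3 7 8 5 12 4 10 11 2) = [14, 1, 0, 7, 10, 12, 6, 8, 5, 9, 11, 2, 4, 13, 3]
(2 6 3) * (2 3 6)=(6)=[0, 1, 2, 3, 4, 5, 6]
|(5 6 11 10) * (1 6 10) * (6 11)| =2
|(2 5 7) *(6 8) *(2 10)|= 4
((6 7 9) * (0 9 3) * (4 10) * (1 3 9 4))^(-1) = (0 3 1 10 4)(6 9 7) = [3, 10, 2, 1, 0, 5, 9, 6, 8, 7, 4]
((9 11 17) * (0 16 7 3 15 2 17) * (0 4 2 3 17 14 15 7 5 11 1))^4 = (0 4 3 1 11 15 9 5 14 17 16 2 7) = [4, 11, 7, 1, 3, 14, 6, 0, 8, 5, 10, 15, 12, 13, 17, 9, 2, 16]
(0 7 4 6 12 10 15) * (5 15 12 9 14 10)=(0 7 4 6 9 14 10 12 5 15)=[7, 1, 2, 3, 6, 15, 9, 4, 8, 14, 12, 11, 5, 13, 10, 0]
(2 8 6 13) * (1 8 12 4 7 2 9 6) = [0, 8, 12, 3, 7, 5, 13, 2, 1, 6, 10, 11, 4, 9] = (1 8)(2 12 4 7)(6 13 9)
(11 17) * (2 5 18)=(2 5 18)(11 17)=[0, 1, 5, 3, 4, 18, 6, 7, 8, 9, 10, 17, 12, 13, 14, 15, 16, 11, 2]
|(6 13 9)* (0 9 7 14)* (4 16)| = 6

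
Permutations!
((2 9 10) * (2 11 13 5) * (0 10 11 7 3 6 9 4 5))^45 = (0 9 7 13 6 10 11 3) = [9, 1, 2, 0, 4, 5, 10, 13, 8, 7, 11, 3, 12, 6]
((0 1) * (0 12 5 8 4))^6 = (12) = [0, 1, 2, 3, 4, 5, 6, 7, 8, 9, 10, 11, 12]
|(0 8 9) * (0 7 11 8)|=4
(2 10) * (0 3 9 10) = [3, 1, 0, 9, 4, 5, 6, 7, 8, 10, 2] = (0 3 9 10 2)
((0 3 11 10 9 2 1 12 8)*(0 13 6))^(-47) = (0 8 2 11 6 12 9 3 13 1 10) = [8, 10, 11, 13, 4, 5, 12, 7, 2, 3, 0, 6, 9, 1]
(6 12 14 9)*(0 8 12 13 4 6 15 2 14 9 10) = (0 8 12 9 15 2 14 10)(4 6 13) = [8, 1, 14, 3, 6, 5, 13, 7, 12, 15, 0, 11, 9, 4, 10, 2]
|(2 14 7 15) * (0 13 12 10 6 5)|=12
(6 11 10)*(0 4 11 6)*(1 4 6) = (0 6 1 4 11 10) = [6, 4, 2, 3, 11, 5, 1, 7, 8, 9, 0, 10]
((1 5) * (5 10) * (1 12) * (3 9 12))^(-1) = [0, 12, 2, 5, 4, 10, 6, 7, 8, 3, 1, 11, 9] = (1 12 9 3 5 10)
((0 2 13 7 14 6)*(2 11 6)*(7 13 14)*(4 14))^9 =(14) =[0, 1, 2, 3, 4, 5, 6, 7, 8, 9, 10, 11, 12, 13, 14]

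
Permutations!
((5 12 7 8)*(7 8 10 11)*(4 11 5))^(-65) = [0, 1, 2, 3, 12, 7, 6, 4, 5, 9, 11, 8, 10] = (4 12 10 11 8 5 7)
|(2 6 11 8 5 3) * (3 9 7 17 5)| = 20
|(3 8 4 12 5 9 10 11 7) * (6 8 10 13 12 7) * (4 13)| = |(3 10 11 6 8 13 12 5 9 4 7)| = 11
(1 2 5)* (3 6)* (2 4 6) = (1 4 6 3 2 5) = [0, 4, 5, 2, 6, 1, 3]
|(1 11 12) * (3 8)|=|(1 11 12)(3 8)|=6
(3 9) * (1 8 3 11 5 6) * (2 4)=(1 8 3 9 11 5 6)(2 4)=[0, 8, 4, 9, 2, 6, 1, 7, 3, 11, 10, 5]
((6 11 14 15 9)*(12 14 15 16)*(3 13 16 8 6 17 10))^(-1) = (3 10 17 9 15 11 6 8 14 12 16 13) = [0, 1, 2, 10, 4, 5, 8, 7, 14, 15, 17, 6, 16, 3, 12, 11, 13, 9]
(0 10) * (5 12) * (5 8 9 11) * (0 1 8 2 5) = (0 10 1 8 9 11)(2 5 12) = [10, 8, 5, 3, 4, 12, 6, 7, 9, 11, 1, 0, 2]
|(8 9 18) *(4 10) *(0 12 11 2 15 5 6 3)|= |(0 12 11 2 15 5 6 3)(4 10)(8 9 18)|= 24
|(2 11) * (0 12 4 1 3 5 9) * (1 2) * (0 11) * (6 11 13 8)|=8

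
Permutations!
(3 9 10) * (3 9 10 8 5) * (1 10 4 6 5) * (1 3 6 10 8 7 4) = (1 8 3)(4 10 9 7)(5 6) = [0, 8, 2, 1, 10, 6, 5, 4, 3, 7, 9]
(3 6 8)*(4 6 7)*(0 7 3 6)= [7, 1, 2, 3, 0, 5, 8, 4, 6]= (0 7 4)(6 8)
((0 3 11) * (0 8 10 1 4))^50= (0 3 11 8 10 1 4)= [3, 4, 2, 11, 0, 5, 6, 7, 10, 9, 1, 8]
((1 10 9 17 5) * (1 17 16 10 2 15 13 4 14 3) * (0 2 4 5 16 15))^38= (1 14)(3 4)(5 10 13 16 15 17 9)= [0, 14, 2, 4, 3, 10, 6, 7, 8, 5, 13, 11, 12, 16, 1, 17, 15, 9]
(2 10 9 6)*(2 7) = (2 10 9 6 7) = [0, 1, 10, 3, 4, 5, 7, 2, 8, 6, 9]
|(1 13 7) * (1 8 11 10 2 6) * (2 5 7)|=20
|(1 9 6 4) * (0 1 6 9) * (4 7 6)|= |(9)(0 1)(6 7)|= 2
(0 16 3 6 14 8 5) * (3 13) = (0 16 13 3 6 14 8 5) = [16, 1, 2, 6, 4, 0, 14, 7, 5, 9, 10, 11, 12, 3, 8, 15, 13]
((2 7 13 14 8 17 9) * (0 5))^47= [5, 1, 17, 3, 4, 0, 6, 9, 13, 8, 10, 11, 12, 2, 7, 15, 16, 14]= (0 5)(2 17 14 7 9 8 13)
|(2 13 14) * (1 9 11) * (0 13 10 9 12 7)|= |(0 13 14 2 10 9 11 1 12 7)|= 10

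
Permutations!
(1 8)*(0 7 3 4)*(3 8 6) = [7, 6, 2, 4, 0, 5, 3, 8, 1] = (0 7 8 1 6 3 4)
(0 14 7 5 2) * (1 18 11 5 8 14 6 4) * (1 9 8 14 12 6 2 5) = [2, 18, 0, 3, 9, 5, 4, 14, 12, 8, 10, 1, 6, 13, 7, 15, 16, 17, 11] = (0 2)(1 18 11)(4 9 8 12 6)(7 14)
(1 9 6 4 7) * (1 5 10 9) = (4 7 5 10 9 6) = [0, 1, 2, 3, 7, 10, 4, 5, 8, 6, 9]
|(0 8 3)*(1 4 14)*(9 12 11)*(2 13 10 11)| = |(0 8 3)(1 4 14)(2 13 10 11 9 12)| = 6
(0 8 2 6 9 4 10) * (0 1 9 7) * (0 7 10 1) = (0 8 2 6 10)(1 9 4) = [8, 9, 6, 3, 1, 5, 10, 7, 2, 4, 0]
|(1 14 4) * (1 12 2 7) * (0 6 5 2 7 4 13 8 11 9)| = |(0 6 5 2 4 12 7 1 14 13 8 11 9)| = 13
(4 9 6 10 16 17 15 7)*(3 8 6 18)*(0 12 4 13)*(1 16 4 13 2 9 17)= (0 12 13)(1 16)(2 9 18 3 8 6 10 4 17 15 7)= [12, 16, 9, 8, 17, 5, 10, 2, 6, 18, 4, 11, 13, 0, 14, 7, 1, 15, 3]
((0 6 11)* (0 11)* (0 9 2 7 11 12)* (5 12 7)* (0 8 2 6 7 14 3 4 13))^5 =(0 4 14 7 13 3 11)(2 5 12 8)(6 9) =[4, 1, 5, 11, 14, 12, 9, 13, 2, 6, 10, 0, 8, 3, 7]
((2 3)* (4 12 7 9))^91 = [0, 1, 3, 2, 9, 5, 6, 12, 8, 7, 10, 11, 4] = (2 3)(4 9 7 12)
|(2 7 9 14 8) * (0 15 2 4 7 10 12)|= |(0 15 2 10 12)(4 7 9 14 8)|= 5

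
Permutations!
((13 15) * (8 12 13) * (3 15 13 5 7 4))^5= [0, 1, 2, 7, 5, 8, 6, 12, 3, 9, 10, 11, 15, 13, 14, 4]= (3 7 12 15 4 5 8)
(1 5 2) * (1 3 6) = (1 5 2 3 6) = [0, 5, 3, 6, 4, 2, 1]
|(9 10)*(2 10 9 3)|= 3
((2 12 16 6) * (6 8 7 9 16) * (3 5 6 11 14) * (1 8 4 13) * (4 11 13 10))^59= (1 3 8 5 7 6 9 2 16 12 11 13 14)(4 10)= [0, 3, 16, 8, 10, 7, 9, 6, 5, 2, 4, 13, 11, 14, 1, 15, 12]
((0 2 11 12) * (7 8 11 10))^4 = (0 8 2 11 10 12 7) = [8, 1, 11, 3, 4, 5, 6, 0, 2, 9, 12, 10, 7]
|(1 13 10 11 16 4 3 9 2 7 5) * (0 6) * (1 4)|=|(0 6)(1 13 10 11 16)(2 7 5 4 3 9)|=30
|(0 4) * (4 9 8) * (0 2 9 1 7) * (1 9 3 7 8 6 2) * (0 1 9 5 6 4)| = 8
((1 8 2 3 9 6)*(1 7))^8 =(1 8 2 3 9 6 7) =[0, 8, 3, 9, 4, 5, 7, 1, 2, 6]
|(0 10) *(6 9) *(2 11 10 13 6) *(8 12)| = |(0 13 6 9 2 11 10)(8 12)| = 14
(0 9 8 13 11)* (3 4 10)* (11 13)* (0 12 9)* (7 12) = (13)(3 4 10)(7 12 9 8 11) = [0, 1, 2, 4, 10, 5, 6, 12, 11, 8, 3, 7, 9, 13]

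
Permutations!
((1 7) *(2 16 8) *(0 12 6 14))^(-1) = (0 14 6 12)(1 7)(2 8 16) = [14, 7, 8, 3, 4, 5, 12, 1, 16, 9, 10, 11, 0, 13, 6, 15, 2]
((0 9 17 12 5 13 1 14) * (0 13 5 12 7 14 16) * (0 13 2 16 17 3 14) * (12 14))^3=(0 12 16 17 9 14 13 7 3 2 1)=[12, 0, 1, 2, 4, 5, 6, 3, 8, 14, 10, 11, 16, 7, 13, 15, 17, 9]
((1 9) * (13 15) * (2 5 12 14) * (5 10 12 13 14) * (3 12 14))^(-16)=[0, 1, 14, 15, 4, 12, 6, 7, 8, 9, 2, 11, 3, 5, 10, 13]=(2 14 10)(3 15 13 5 12)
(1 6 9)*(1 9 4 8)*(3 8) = (9)(1 6 4 3 8) = [0, 6, 2, 8, 3, 5, 4, 7, 1, 9]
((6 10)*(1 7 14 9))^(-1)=(1 9 14 7)(6 10)=[0, 9, 2, 3, 4, 5, 10, 1, 8, 14, 6, 11, 12, 13, 7]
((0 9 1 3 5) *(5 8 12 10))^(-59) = (0 12 1 5 8 9 10 3) = [12, 5, 2, 0, 4, 8, 6, 7, 9, 10, 3, 11, 1]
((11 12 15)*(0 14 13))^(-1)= (0 13 14)(11 15 12)= [13, 1, 2, 3, 4, 5, 6, 7, 8, 9, 10, 15, 11, 14, 0, 12]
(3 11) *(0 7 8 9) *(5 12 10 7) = (0 5 12 10 7 8 9)(3 11) = [5, 1, 2, 11, 4, 12, 6, 8, 9, 0, 7, 3, 10]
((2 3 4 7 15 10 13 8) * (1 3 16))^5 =(1 10)(2 7)(3 13)(4 8)(15 16) =[0, 10, 7, 13, 8, 5, 6, 2, 4, 9, 1, 11, 12, 3, 14, 16, 15]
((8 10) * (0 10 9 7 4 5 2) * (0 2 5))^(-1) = [4, 1, 2, 3, 7, 5, 6, 9, 10, 8, 0] = (0 4 7 9 8 10)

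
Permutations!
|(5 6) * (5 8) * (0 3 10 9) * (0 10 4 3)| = 6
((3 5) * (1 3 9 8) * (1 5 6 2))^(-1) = (1 2 6 3)(5 8 9) = [0, 2, 6, 1, 4, 8, 3, 7, 9, 5]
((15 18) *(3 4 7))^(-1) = (3 7 4)(15 18) = [0, 1, 2, 7, 3, 5, 6, 4, 8, 9, 10, 11, 12, 13, 14, 18, 16, 17, 15]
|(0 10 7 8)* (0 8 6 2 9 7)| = |(0 10)(2 9 7 6)| = 4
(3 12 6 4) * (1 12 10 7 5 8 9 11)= (1 12 6 4 3 10 7 5 8 9 11)= [0, 12, 2, 10, 3, 8, 4, 5, 9, 11, 7, 1, 6]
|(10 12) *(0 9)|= 2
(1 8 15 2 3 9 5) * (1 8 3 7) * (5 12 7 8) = (1 3 9 12 7)(2 8 15) = [0, 3, 8, 9, 4, 5, 6, 1, 15, 12, 10, 11, 7, 13, 14, 2]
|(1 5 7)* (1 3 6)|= 5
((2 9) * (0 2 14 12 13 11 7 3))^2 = (0 9 12 11 3 2 14 13 7) = [9, 1, 14, 2, 4, 5, 6, 0, 8, 12, 10, 3, 11, 7, 13]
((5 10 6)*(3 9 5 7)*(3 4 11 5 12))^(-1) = [0, 1, 2, 12, 7, 11, 10, 6, 8, 3, 5, 4, 9] = (3 12 9)(4 7 6 10 5 11)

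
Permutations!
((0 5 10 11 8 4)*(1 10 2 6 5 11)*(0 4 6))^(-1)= [2, 10, 5, 3, 4, 6, 8, 7, 11, 9, 1, 0]= (0 2 5 6 8 11)(1 10)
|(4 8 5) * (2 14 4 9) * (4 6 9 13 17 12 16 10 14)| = |(2 4 8 5 13 17 12 16 10 14 6 9)| = 12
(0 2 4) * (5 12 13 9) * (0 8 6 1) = (0 2 4 8 6 1)(5 12 13 9) = [2, 0, 4, 3, 8, 12, 1, 7, 6, 5, 10, 11, 13, 9]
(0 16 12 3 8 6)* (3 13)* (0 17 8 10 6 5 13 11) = (0 16 12 11)(3 10 6 17 8 5 13) = [16, 1, 2, 10, 4, 13, 17, 7, 5, 9, 6, 0, 11, 3, 14, 15, 12, 8]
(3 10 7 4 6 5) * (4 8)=(3 10 7 8 4 6 5)=[0, 1, 2, 10, 6, 3, 5, 8, 4, 9, 7]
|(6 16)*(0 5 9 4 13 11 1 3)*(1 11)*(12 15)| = 14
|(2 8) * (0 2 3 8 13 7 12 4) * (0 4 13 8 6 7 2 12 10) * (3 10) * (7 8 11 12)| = 12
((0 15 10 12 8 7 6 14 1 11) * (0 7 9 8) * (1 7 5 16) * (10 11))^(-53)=(0 5 10 15 16 12 11 1)(6 14 7)(8 9)=[5, 0, 2, 3, 4, 10, 14, 6, 9, 8, 15, 1, 11, 13, 7, 16, 12]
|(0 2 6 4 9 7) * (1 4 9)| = |(0 2 6 9 7)(1 4)| = 10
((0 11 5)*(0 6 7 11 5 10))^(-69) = (0 7)(5 11)(6 10) = [7, 1, 2, 3, 4, 11, 10, 0, 8, 9, 6, 5]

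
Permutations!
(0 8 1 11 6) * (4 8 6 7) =[6, 11, 2, 3, 8, 5, 0, 4, 1, 9, 10, 7] =(0 6)(1 11 7 4 8)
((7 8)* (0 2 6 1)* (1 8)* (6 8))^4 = (0 1 7 8 2) = [1, 7, 0, 3, 4, 5, 6, 8, 2]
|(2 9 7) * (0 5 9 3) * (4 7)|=7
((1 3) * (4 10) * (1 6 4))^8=(1 4 3 10 6)=[0, 4, 2, 10, 3, 5, 1, 7, 8, 9, 6]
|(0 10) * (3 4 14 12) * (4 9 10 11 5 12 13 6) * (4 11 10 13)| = |(0 10)(3 9 13 6 11 5 12)(4 14)| = 14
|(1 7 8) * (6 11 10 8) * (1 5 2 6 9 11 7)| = 8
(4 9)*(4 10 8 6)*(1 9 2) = (1 9 10 8 6 4 2) = [0, 9, 1, 3, 2, 5, 4, 7, 6, 10, 8]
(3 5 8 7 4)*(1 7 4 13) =(1 7 13)(3 5 8 4) =[0, 7, 2, 5, 3, 8, 6, 13, 4, 9, 10, 11, 12, 1]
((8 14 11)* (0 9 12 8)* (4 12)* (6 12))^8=(14)=[0, 1, 2, 3, 4, 5, 6, 7, 8, 9, 10, 11, 12, 13, 14]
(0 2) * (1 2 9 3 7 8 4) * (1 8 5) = (0 9 3 7 5 1 2)(4 8) = [9, 2, 0, 7, 8, 1, 6, 5, 4, 3]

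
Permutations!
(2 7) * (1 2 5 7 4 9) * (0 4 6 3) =(0 4 9 1 2 6 3)(5 7) =[4, 2, 6, 0, 9, 7, 3, 5, 8, 1]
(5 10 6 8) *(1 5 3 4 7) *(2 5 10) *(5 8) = (1 10 6 5 2 8 3 4 7) = [0, 10, 8, 4, 7, 2, 5, 1, 3, 9, 6]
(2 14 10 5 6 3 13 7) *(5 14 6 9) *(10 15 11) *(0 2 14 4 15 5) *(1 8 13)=(0 2 6 3 1 8 13 7 14 5 9)(4 15 11 10)=[2, 8, 6, 1, 15, 9, 3, 14, 13, 0, 4, 10, 12, 7, 5, 11]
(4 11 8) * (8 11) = (11)(4 8) = [0, 1, 2, 3, 8, 5, 6, 7, 4, 9, 10, 11]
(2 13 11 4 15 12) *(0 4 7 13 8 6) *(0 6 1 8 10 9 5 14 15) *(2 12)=(0 4)(1 8)(2 10 9 5 14 15)(7 13 11)=[4, 8, 10, 3, 0, 14, 6, 13, 1, 5, 9, 7, 12, 11, 15, 2]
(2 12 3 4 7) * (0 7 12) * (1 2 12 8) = (0 7 12 3 4 8 1 2) = [7, 2, 0, 4, 8, 5, 6, 12, 1, 9, 10, 11, 3]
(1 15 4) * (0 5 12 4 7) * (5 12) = (0 12 4 1 15 7) = [12, 15, 2, 3, 1, 5, 6, 0, 8, 9, 10, 11, 4, 13, 14, 7]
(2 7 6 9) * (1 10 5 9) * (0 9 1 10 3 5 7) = (0 9 2)(1 3 5)(6 10 7) = [9, 3, 0, 5, 4, 1, 10, 6, 8, 2, 7]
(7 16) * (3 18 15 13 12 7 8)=(3 18 15 13 12 7 16 8)=[0, 1, 2, 18, 4, 5, 6, 16, 3, 9, 10, 11, 7, 12, 14, 13, 8, 17, 15]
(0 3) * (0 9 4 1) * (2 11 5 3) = (0 2 11 5 3 9 4 1) = [2, 0, 11, 9, 1, 3, 6, 7, 8, 4, 10, 5]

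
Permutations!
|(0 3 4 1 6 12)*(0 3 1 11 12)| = |(0 1 6)(3 4 11 12)| = 12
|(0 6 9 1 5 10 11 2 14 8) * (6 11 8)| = 10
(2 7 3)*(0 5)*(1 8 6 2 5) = [1, 8, 7, 5, 4, 0, 2, 3, 6] = (0 1 8 6 2 7 3 5)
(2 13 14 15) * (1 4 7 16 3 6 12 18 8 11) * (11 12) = (1 4 7 16 3 6 11)(2 13 14 15)(8 12 18) = [0, 4, 13, 6, 7, 5, 11, 16, 12, 9, 10, 1, 18, 14, 15, 2, 3, 17, 8]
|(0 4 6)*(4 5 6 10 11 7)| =|(0 5 6)(4 10 11 7)| =12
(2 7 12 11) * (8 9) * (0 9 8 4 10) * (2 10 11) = (0 9 4 11 10)(2 7 12) = [9, 1, 7, 3, 11, 5, 6, 12, 8, 4, 0, 10, 2]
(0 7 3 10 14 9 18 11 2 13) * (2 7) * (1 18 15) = (0 2 13)(1 18 11 7 3 10 14 9 15) = [2, 18, 13, 10, 4, 5, 6, 3, 8, 15, 14, 7, 12, 0, 9, 1, 16, 17, 11]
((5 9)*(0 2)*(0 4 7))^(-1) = [7, 1, 0, 3, 2, 9, 6, 4, 8, 5] = (0 7 4 2)(5 9)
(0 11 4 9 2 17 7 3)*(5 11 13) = (0 13 5 11 4 9 2 17 7 3) = [13, 1, 17, 0, 9, 11, 6, 3, 8, 2, 10, 4, 12, 5, 14, 15, 16, 7]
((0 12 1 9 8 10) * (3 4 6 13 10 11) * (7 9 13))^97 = (0 1 10 12 13)(3 11 8 9 7 6 4) = [1, 10, 2, 11, 3, 5, 4, 6, 9, 7, 12, 8, 13, 0]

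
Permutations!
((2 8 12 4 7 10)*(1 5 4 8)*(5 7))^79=(1 2 10 7)(4 5)(8 12)=[0, 2, 10, 3, 5, 4, 6, 1, 12, 9, 7, 11, 8]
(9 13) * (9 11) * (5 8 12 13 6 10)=(5 8 12 13 11 9 6 10)=[0, 1, 2, 3, 4, 8, 10, 7, 12, 6, 5, 9, 13, 11]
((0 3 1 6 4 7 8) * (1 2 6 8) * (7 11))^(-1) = (0 8 1 7 11 4 6 2 3) = [8, 7, 3, 0, 6, 5, 2, 11, 1, 9, 10, 4]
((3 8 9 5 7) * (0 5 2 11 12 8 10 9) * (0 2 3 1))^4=(12)(3 10 9)=[0, 1, 2, 10, 4, 5, 6, 7, 8, 3, 9, 11, 12]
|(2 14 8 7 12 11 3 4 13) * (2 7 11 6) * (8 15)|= 11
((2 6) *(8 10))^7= [0, 1, 6, 3, 4, 5, 2, 7, 10, 9, 8]= (2 6)(8 10)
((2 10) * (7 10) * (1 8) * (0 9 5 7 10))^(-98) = [5, 1, 2, 3, 4, 0, 6, 9, 8, 7, 10] = (10)(0 5)(7 9)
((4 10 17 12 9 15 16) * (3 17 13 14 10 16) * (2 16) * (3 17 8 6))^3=(9 12 17 15)=[0, 1, 2, 3, 4, 5, 6, 7, 8, 12, 10, 11, 17, 13, 14, 9, 16, 15]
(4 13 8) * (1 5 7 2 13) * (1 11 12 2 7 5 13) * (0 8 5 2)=(0 8 4 11 12)(1 13 5 2)=[8, 13, 1, 3, 11, 2, 6, 7, 4, 9, 10, 12, 0, 5]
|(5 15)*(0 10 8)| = 6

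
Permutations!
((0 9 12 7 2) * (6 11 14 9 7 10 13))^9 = [0, 1, 2, 3, 4, 5, 14, 7, 8, 10, 6, 9, 13, 11, 12] = (6 14 12 13 11 9 10)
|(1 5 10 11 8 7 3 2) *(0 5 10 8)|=|(0 5 8 7 3 2 1 10 11)|=9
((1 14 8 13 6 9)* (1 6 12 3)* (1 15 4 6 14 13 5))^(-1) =(1 5 8 14 9 6 4 15 3 12 13) =[0, 5, 2, 12, 15, 8, 4, 7, 14, 6, 10, 11, 13, 1, 9, 3]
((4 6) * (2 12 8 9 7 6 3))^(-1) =(2 3 4 6 7 9 8 12) =[0, 1, 3, 4, 6, 5, 7, 9, 12, 8, 10, 11, 2]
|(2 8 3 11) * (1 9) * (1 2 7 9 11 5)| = 8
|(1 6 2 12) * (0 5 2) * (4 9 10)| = 6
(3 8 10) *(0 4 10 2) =[4, 1, 0, 8, 10, 5, 6, 7, 2, 9, 3] =(0 4 10 3 8 2)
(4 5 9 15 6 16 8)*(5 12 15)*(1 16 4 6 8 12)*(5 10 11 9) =(1 16 12 15 8 6 4)(9 10 11) =[0, 16, 2, 3, 1, 5, 4, 7, 6, 10, 11, 9, 15, 13, 14, 8, 12]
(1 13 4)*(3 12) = (1 13 4)(3 12) = [0, 13, 2, 12, 1, 5, 6, 7, 8, 9, 10, 11, 3, 4]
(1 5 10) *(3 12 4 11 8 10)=(1 5 3 12 4 11 8 10)=[0, 5, 2, 12, 11, 3, 6, 7, 10, 9, 1, 8, 4]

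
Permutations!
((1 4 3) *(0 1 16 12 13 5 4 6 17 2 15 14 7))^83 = [17, 2, 7, 4, 5, 13, 15, 6, 8, 9, 10, 11, 16, 12, 1, 0, 3, 14] = (0 17 14 1 2 7 6 15)(3 4 5 13 12 16)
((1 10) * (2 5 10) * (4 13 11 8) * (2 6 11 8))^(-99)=(13)(1 2)(5 6)(10 11)=[0, 2, 1, 3, 4, 6, 5, 7, 8, 9, 11, 10, 12, 13]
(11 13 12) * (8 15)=(8 15)(11 13 12)=[0, 1, 2, 3, 4, 5, 6, 7, 15, 9, 10, 13, 11, 12, 14, 8]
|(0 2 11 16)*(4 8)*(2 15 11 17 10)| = |(0 15 11 16)(2 17 10)(4 8)| = 12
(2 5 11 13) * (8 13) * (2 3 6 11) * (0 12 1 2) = (0 12 1 2 5)(3 6 11 8 13) = [12, 2, 5, 6, 4, 0, 11, 7, 13, 9, 10, 8, 1, 3]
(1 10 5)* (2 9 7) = [0, 10, 9, 3, 4, 1, 6, 2, 8, 7, 5] = (1 10 5)(2 9 7)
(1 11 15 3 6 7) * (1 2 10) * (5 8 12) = (1 11 15 3 6 7 2 10)(5 8 12) = [0, 11, 10, 6, 4, 8, 7, 2, 12, 9, 1, 15, 5, 13, 14, 3]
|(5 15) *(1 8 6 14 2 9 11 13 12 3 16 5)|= |(1 8 6 14 2 9 11 13 12 3 16 5 15)|= 13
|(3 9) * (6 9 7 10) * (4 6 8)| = |(3 7 10 8 4 6 9)| = 7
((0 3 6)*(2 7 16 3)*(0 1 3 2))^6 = (16) = [0, 1, 2, 3, 4, 5, 6, 7, 8, 9, 10, 11, 12, 13, 14, 15, 16]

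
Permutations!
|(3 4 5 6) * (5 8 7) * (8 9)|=7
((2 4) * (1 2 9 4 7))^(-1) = (1 7 2)(4 9) = [0, 7, 1, 3, 9, 5, 6, 2, 8, 4]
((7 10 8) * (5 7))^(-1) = (5 8 10 7) = [0, 1, 2, 3, 4, 8, 6, 5, 10, 9, 7]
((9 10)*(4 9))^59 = (4 10 9) = [0, 1, 2, 3, 10, 5, 6, 7, 8, 4, 9]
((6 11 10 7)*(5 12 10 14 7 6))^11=(5 11 12 14 10 7 6)=[0, 1, 2, 3, 4, 11, 5, 6, 8, 9, 7, 12, 14, 13, 10]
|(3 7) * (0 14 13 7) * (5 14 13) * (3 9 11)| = |(0 13 7 9 11 3)(5 14)| = 6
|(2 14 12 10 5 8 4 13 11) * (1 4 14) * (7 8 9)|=35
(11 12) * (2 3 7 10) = (2 3 7 10)(11 12) = [0, 1, 3, 7, 4, 5, 6, 10, 8, 9, 2, 12, 11]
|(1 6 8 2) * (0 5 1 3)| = 7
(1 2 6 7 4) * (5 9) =(1 2 6 7 4)(5 9) =[0, 2, 6, 3, 1, 9, 7, 4, 8, 5]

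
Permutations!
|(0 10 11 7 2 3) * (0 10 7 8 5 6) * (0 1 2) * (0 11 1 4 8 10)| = 28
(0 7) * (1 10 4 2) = (0 7)(1 10 4 2) = [7, 10, 1, 3, 2, 5, 6, 0, 8, 9, 4]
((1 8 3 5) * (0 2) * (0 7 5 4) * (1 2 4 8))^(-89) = (0 4)(2 7 5)(3 8) = [4, 1, 7, 8, 0, 2, 6, 5, 3]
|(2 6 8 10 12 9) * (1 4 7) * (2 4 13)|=10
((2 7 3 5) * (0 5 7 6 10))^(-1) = (0 10 6 2 5)(3 7) = [10, 1, 5, 7, 4, 0, 2, 3, 8, 9, 6]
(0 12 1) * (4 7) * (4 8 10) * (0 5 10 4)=(0 12 1 5 10)(4 7 8)=[12, 5, 2, 3, 7, 10, 6, 8, 4, 9, 0, 11, 1]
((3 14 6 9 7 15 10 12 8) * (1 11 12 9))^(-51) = (1 14 8 11 6 3 12)(7 15 10 9) = [0, 14, 2, 12, 4, 5, 3, 15, 11, 7, 9, 6, 1, 13, 8, 10]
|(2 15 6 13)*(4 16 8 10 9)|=|(2 15 6 13)(4 16 8 10 9)|=20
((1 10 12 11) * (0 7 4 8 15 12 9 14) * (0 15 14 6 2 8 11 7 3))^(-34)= (1 9 2 14 12 4)(6 8 15 7 11 10)= [0, 9, 14, 3, 1, 5, 8, 11, 15, 2, 6, 10, 4, 13, 12, 7]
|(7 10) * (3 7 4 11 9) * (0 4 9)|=|(0 4 11)(3 7 10 9)|=12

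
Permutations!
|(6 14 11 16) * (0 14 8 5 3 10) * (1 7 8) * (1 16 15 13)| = |(0 14 11 15 13 1 7 8 5 3 10)(6 16)| = 22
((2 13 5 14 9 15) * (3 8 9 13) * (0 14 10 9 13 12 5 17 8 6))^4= [10, 1, 14, 12, 4, 2, 5, 7, 13, 6, 3, 11, 15, 17, 9, 0, 16, 8]= (0 10 3 12 15)(2 14 9 6 5)(8 13 17)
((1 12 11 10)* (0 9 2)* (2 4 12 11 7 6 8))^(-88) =(12)(1 10 11) =[0, 10, 2, 3, 4, 5, 6, 7, 8, 9, 11, 1, 12]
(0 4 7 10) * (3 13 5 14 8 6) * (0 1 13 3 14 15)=(0 4 7 10 1 13 5 15)(6 14 8)=[4, 13, 2, 3, 7, 15, 14, 10, 6, 9, 1, 11, 12, 5, 8, 0]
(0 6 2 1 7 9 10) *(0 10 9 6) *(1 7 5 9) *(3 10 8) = [0, 5, 7, 10, 4, 9, 2, 6, 3, 1, 8] = (1 5 9)(2 7 6)(3 10 8)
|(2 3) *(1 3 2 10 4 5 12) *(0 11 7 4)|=|(0 11 7 4 5 12 1 3 10)|=9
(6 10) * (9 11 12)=(6 10)(9 11 12)=[0, 1, 2, 3, 4, 5, 10, 7, 8, 11, 6, 12, 9]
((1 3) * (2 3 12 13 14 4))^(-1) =(1 3 2 4 14 13 12) =[0, 3, 4, 2, 14, 5, 6, 7, 8, 9, 10, 11, 1, 12, 13]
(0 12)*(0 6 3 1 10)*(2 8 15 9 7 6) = (0 12 2 8 15 9 7 6 3 1 10) = [12, 10, 8, 1, 4, 5, 3, 6, 15, 7, 0, 11, 2, 13, 14, 9]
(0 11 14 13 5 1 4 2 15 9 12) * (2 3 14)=(0 11 2 15 9 12)(1 4 3 14 13 5)=[11, 4, 15, 14, 3, 1, 6, 7, 8, 12, 10, 2, 0, 5, 13, 9]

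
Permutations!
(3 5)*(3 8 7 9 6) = (3 5 8 7 9 6) = [0, 1, 2, 5, 4, 8, 3, 9, 7, 6]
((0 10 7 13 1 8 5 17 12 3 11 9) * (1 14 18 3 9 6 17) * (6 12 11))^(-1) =(0 9 12 11 17 6 3 18 14 13 7 10)(1 5 8) =[9, 5, 2, 18, 4, 8, 3, 10, 1, 12, 0, 17, 11, 7, 13, 15, 16, 6, 14]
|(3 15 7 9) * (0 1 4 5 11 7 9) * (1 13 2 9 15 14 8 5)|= |(15)(0 13 2 9 3 14 8 5 11 7)(1 4)|= 10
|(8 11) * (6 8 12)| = 4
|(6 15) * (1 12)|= |(1 12)(6 15)|= 2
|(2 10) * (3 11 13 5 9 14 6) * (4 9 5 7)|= |(2 10)(3 11 13 7 4 9 14 6)|= 8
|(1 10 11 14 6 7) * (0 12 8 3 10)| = 10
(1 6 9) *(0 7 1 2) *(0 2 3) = [7, 6, 2, 0, 4, 5, 9, 1, 8, 3] = (0 7 1 6 9 3)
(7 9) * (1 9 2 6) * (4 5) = (1 9 7 2 6)(4 5) = [0, 9, 6, 3, 5, 4, 1, 2, 8, 7]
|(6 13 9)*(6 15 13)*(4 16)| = |(4 16)(9 15 13)| = 6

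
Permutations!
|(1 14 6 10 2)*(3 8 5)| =15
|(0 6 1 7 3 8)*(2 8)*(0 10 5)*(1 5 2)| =3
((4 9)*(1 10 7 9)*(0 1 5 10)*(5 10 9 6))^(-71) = (0 1)(4 10 7 6 5 9) = [1, 0, 2, 3, 10, 9, 5, 6, 8, 4, 7]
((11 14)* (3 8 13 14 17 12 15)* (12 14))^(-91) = (3 15 12 13 8)(11 14 17) = [0, 1, 2, 15, 4, 5, 6, 7, 3, 9, 10, 14, 13, 8, 17, 12, 16, 11]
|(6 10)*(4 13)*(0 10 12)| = 4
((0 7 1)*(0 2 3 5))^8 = (0 1 3)(2 5 7) = [1, 3, 5, 0, 4, 7, 6, 2]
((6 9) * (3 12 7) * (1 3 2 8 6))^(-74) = (1 6 2 12)(3 9 8 7) = [0, 6, 12, 9, 4, 5, 2, 3, 7, 8, 10, 11, 1]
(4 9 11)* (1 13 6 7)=[0, 13, 2, 3, 9, 5, 7, 1, 8, 11, 10, 4, 12, 6]=(1 13 6 7)(4 9 11)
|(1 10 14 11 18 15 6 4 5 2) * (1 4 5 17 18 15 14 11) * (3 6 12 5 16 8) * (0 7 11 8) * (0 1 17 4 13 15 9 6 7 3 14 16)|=210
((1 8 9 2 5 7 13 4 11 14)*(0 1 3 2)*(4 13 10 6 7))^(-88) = [0, 1, 4, 5, 14, 11, 10, 6, 8, 9, 7, 3, 12, 13, 2] = (2 4 14)(3 5 11)(6 10 7)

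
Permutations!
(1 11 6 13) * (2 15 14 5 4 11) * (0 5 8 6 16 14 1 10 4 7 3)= (0 5 7 3)(1 2 15)(4 11 16 14 8 6 13 10)= [5, 2, 15, 0, 11, 7, 13, 3, 6, 9, 4, 16, 12, 10, 8, 1, 14]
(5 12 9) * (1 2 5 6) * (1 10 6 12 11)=(1 2 5 11)(6 10)(9 12)=[0, 2, 5, 3, 4, 11, 10, 7, 8, 12, 6, 1, 9]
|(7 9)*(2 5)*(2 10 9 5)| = |(5 10 9 7)| = 4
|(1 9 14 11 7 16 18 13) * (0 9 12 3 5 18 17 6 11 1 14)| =|(0 9)(1 12 3 5 18 13 14)(6 11 7 16 17)| =70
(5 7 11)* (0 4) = [4, 1, 2, 3, 0, 7, 6, 11, 8, 9, 10, 5] = (0 4)(5 7 11)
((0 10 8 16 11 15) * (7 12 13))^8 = (0 8 11)(7 13 12)(10 16 15) = [8, 1, 2, 3, 4, 5, 6, 13, 11, 9, 16, 0, 7, 12, 14, 10, 15]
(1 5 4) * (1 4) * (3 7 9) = (1 5)(3 7 9) = [0, 5, 2, 7, 4, 1, 6, 9, 8, 3]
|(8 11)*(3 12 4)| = 6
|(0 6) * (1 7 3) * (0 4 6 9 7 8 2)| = |(0 9 7 3 1 8 2)(4 6)| = 14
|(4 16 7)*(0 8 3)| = |(0 8 3)(4 16 7)| = 3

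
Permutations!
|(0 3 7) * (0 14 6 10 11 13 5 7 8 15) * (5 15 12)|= |(0 3 8 12 5 7 14 6 10 11 13 15)|= 12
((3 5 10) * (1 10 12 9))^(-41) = (1 10 3 5 12 9) = [0, 10, 2, 5, 4, 12, 6, 7, 8, 1, 3, 11, 9]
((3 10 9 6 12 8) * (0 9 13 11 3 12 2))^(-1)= (0 2 6 9)(3 11 13 10)(8 12)= [2, 1, 6, 11, 4, 5, 9, 7, 12, 0, 3, 13, 8, 10]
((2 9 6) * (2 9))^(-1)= (6 9)= [0, 1, 2, 3, 4, 5, 9, 7, 8, 6]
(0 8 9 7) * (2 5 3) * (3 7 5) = [8, 1, 3, 2, 4, 7, 6, 0, 9, 5] = (0 8 9 5 7)(2 3)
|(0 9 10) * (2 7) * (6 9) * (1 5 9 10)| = 6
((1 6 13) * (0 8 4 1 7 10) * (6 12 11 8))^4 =(0 10 7 13 6)(1 4 8 11 12) =[10, 4, 2, 3, 8, 5, 0, 13, 11, 9, 7, 12, 1, 6]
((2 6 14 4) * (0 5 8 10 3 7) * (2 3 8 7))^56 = (0 7 5)(2 6 14 4 3) = [7, 1, 6, 2, 3, 0, 14, 5, 8, 9, 10, 11, 12, 13, 4]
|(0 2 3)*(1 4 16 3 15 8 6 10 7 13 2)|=|(0 1 4 16 3)(2 15 8 6 10 7 13)|=35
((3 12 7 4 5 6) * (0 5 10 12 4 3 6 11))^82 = (0 5 11)(3 10 7 4 12) = [5, 1, 2, 10, 12, 11, 6, 4, 8, 9, 7, 0, 3]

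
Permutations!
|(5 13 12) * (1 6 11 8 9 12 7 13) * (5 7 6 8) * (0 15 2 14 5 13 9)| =21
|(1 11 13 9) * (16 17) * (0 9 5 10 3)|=8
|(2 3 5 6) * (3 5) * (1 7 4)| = 3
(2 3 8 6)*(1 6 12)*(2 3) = [0, 6, 2, 8, 4, 5, 3, 7, 12, 9, 10, 11, 1] = (1 6 3 8 12)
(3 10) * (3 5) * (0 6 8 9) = (0 6 8 9)(3 10 5) = [6, 1, 2, 10, 4, 3, 8, 7, 9, 0, 5]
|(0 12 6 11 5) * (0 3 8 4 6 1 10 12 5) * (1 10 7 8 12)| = |(0 5 3 12 10 1 7 8 4 6 11)| = 11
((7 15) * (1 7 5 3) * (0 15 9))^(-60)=(0 3 9 5 7 15 1)=[3, 0, 2, 9, 4, 7, 6, 15, 8, 5, 10, 11, 12, 13, 14, 1]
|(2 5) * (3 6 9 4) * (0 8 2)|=|(0 8 2 5)(3 6 9 4)|=4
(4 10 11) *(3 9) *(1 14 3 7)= (1 14 3 9 7)(4 10 11)= [0, 14, 2, 9, 10, 5, 6, 1, 8, 7, 11, 4, 12, 13, 3]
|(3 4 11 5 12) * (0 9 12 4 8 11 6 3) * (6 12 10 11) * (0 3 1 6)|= |(0 9 10 11 5 4 12 3 8)(1 6)|= 18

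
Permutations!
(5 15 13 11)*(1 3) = [0, 3, 2, 1, 4, 15, 6, 7, 8, 9, 10, 5, 12, 11, 14, 13] = (1 3)(5 15 13 11)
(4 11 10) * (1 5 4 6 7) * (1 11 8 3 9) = (1 5 4 8 3 9)(6 7 11 10) = [0, 5, 2, 9, 8, 4, 7, 11, 3, 1, 6, 10]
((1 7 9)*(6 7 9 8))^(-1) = (1 9)(6 8 7) = [0, 9, 2, 3, 4, 5, 8, 6, 7, 1]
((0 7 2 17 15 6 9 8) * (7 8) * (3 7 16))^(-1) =[8, 1, 7, 16, 4, 5, 15, 3, 0, 6, 10, 11, 12, 13, 14, 17, 9, 2] =(0 8)(2 7 3 16 9 6 15 17)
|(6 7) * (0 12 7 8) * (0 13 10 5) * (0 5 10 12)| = 5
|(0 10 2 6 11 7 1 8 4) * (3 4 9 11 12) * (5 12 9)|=13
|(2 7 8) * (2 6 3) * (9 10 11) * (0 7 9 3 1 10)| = |(0 7 8 6 1 10 11 3 2 9)| = 10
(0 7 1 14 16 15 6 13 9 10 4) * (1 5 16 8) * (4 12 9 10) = [7, 14, 2, 3, 0, 16, 13, 5, 1, 4, 12, 11, 9, 10, 8, 6, 15] = (0 7 5 16 15 6 13 10 12 9 4)(1 14 8)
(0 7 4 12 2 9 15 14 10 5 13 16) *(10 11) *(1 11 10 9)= (0 7 4 12 2 1 11 9 15 14 10 5 13 16)= [7, 11, 1, 3, 12, 13, 6, 4, 8, 15, 5, 9, 2, 16, 10, 14, 0]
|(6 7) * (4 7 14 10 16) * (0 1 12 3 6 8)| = |(0 1 12 3 6 14 10 16 4 7 8)| = 11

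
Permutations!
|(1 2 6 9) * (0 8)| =4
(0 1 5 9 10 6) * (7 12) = (0 1 5 9 10 6)(7 12) = [1, 5, 2, 3, 4, 9, 0, 12, 8, 10, 6, 11, 7]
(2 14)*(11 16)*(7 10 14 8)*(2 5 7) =(2 8)(5 7 10 14)(11 16) =[0, 1, 8, 3, 4, 7, 6, 10, 2, 9, 14, 16, 12, 13, 5, 15, 11]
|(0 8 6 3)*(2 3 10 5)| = |(0 8 6 10 5 2 3)| = 7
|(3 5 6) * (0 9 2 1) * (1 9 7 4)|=12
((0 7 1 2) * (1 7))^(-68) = (7)(0 1 2) = [1, 2, 0, 3, 4, 5, 6, 7]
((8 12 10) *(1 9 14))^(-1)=(1 14 9)(8 10 12)=[0, 14, 2, 3, 4, 5, 6, 7, 10, 1, 12, 11, 8, 13, 9]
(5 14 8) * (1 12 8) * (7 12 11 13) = (1 11 13 7 12 8 5 14) = [0, 11, 2, 3, 4, 14, 6, 12, 5, 9, 10, 13, 8, 7, 1]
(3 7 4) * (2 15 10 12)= (2 15 10 12)(3 7 4)= [0, 1, 15, 7, 3, 5, 6, 4, 8, 9, 12, 11, 2, 13, 14, 10]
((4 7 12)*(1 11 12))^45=[0, 1, 2, 3, 4, 5, 6, 7, 8, 9, 10, 11, 12]=(12)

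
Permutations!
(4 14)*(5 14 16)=(4 16 5 14)=[0, 1, 2, 3, 16, 14, 6, 7, 8, 9, 10, 11, 12, 13, 4, 15, 5]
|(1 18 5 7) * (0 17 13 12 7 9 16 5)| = 21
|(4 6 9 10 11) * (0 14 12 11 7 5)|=|(0 14 12 11 4 6 9 10 7 5)|=10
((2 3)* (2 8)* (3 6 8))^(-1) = (2 8 6) = [0, 1, 8, 3, 4, 5, 2, 7, 6]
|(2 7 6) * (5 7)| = 4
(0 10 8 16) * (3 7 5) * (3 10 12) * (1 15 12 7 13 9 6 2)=(0 7 5 10 8 16)(1 15 12 3 13 9 6 2)=[7, 15, 1, 13, 4, 10, 2, 5, 16, 6, 8, 11, 3, 9, 14, 12, 0]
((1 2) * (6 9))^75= (1 2)(6 9)= [0, 2, 1, 3, 4, 5, 9, 7, 8, 6]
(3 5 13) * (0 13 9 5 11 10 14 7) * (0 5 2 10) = (0 13 3 11)(2 10 14 7 5 9) = [13, 1, 10, 11, 4, 9, 6, 5, 8, 2, 14, 0, 12, 3, 7]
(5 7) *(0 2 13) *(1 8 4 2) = (0 1 8 4 2 13)(5 7) = [1, 8, 13, 3, 2, 7, 6, 5, 4, 9, 10, 11, 12, 0]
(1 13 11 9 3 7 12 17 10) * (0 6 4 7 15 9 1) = (0 6 4 7 12 17 10)(1 13 11)(3 15 9) = [6, 13, 2, 15, 7, 5, 4, 12, 8, 3, 0, 1, 17, 11, 14, 9, 16, 10]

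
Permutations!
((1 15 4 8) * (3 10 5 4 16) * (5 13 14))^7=(1 5 10 15 4 13 16 8 14 3)=[0, 5, 2, 1, 13, 10, 6, 7, 14, 9, 15, 11, 12, 16, 3, 4, 8]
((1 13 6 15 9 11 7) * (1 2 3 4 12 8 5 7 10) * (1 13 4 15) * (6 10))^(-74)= [0, 11, 5, 7, 6, 12, 9, 8, 4, 3, 10, 15, 1, 13, 14, 2]= (1 11 15 2 5 12)(3 7 8 4 6 9)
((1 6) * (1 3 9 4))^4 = (1 4 9 3 6) = [0, 4, 2, 6, 9, 5, 1, 7, 8, 3]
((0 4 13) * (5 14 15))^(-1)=(0 13 4)(5 15 14)=[13, 1, 2, 3, 0, 15, 6, 7, 8, 9, 10, 11, 12, 4, 5, 14]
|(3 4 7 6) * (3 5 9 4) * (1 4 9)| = |(9)(1 4 7 6 5)| = 5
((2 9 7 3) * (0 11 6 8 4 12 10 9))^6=(0 10 11 9 6 7 8 3 4 2 12)=[10, 1, 12, 4, 2, 5, 7, 8, 3, 6, 11, 9, 0]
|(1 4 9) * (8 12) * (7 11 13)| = |(1 4 9)(7 11 13)(8 12)| = 6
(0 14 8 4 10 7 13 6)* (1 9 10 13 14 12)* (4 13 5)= (0 12 1 9 10 7 14 8 13 6)(4 5)= [12, 9, 2, 3, 5, 4, 0, 14, 13, 10, 7, 11, 1, 6, 8]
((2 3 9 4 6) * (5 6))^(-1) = (2 6 5 4 9 3) = [0, 1, 6, 2, 9, 4, 5, 7, 8, 3]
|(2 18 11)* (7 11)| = 4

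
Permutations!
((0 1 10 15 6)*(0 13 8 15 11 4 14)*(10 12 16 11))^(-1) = (0 14 4 11 16 12 1)(6 15 8 13) = [14, 0, 2, 3, 11, 5, 15, 7, 13, 9, 10, 16, 1, 6, 4, 8, 12]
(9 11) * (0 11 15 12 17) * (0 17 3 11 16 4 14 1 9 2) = [16, 9, 0, 11, 14, 5, 6, 7, 8, 15, 10, 2, 3, 13, 1, 12, 4, 17] = (17)(0 16 4 14 1 9 15 12 3 11 2)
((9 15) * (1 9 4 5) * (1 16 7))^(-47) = (1 15 5 7 9 4 16) = [0, 15, 2, 3, 16, 7, 6, 9, 8, 4, 10, 11, 12, 13, 14, 5, 1]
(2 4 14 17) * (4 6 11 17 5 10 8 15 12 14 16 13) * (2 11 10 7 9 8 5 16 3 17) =(2 6 10 5 7 9 8 15 12 14 16 13 4 3 17 11) =[0, 1, 6, 17, 3, 7, 10, 9, 15, 8, 5, 2, 14, 4, 16, 12, 13, 11]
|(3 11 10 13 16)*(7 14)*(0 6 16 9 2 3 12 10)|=|(0 6 16 12 10 13 9 2 3 11)(7 14)|=10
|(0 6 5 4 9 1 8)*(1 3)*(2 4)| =|(0 6 5 2 4 9 3 1 8)| =9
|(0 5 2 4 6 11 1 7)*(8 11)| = 9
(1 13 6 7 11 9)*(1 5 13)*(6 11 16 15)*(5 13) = (6 7 16 15)(9 13 11) = [0, 1, 2, 3, 4, 5, 7, 16, 8, 13, 10, 9, 12, 11, 14, 6, 15]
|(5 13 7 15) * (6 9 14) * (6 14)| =|(5 13 7 15)(6 9)| =4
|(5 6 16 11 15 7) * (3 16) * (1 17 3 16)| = 6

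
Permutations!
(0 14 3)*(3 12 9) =(0 14 12 9 3) =[14, 1, 2, 0, 4, 5, 6, 7, 8, 3, 10, 11, 9, 13, 12]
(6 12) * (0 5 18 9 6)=(0 5 18 9 6 12)=[5, 1, 2, 3, 4, 18, 12, 7, 8, 6, 10, 11, 0, 13, 14, 15, 16, 17, 9]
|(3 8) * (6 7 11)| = 6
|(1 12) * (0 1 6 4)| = 5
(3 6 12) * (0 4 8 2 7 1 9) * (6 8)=[4, 9, 7, 8, 6, 5, 12, 1, 2, 0, 10, 11, 3]=(0 4 6 12 3 8 2 7 1 9)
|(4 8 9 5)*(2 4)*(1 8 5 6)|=12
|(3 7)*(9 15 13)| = 6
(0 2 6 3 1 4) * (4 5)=(0 2 6 3 1 5 4)=[2, 5, 6, 1, 0, 4, 3]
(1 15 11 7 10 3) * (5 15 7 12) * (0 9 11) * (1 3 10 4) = [9, 7, 2, 3, 1, 15, 6, 4, 8, 11, 10, 12, 5, 13, 14, 0] = (0 9 11 12 5 15)(1 7 4)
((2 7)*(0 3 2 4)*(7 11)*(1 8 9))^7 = (0 3 2 11 7 4)(1 8 9) = [3, 8, 11, 2, 0, 5, 6, 4, 9, 1, 10, 7]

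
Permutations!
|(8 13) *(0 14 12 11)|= |(0 14 12 11)(8 13)|= 4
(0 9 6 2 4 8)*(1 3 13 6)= [9, 3, 4, 13, 8, 5, 2, 7, 0, 1, 10, 11, 12, 6]= (0 9 1 3 13 6 2 4 8)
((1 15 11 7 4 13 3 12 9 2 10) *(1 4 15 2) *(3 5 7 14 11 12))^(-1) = (1 9 12 15 7 5 13 4 10 2)(11 14) = [0, 9, 1, 3, 10, 13, 6, 5, 8, 12, 2, 14, 15, 4, 11, 7]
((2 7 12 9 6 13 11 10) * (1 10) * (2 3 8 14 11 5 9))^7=[0, 10, 7, 8, 4, 13, 9, 12, 14, 5, 3, 1, 2, 6, 11]=(1 10 3 8 14 11)(2 7 12)(5 13 6 9)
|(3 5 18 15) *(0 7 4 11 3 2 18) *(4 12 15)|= 10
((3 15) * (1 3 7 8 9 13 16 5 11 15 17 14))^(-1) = [0, 14, 2, 1, 4, 16, 6, 15, 7, 8, 10, 5, 12, 9, 17, 11, 13, 3] = (1 14 17 3)(5 16 13 9 8 7 15 11)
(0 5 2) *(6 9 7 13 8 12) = (0 5 2)(6 9 7 13 8 12) = [5, 1, 0, 3, 4, 2, 9, 13, 12, 7, 10, 11, 6, 8]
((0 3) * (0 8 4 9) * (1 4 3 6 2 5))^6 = [9, 5, 6, 3, 1, 2, 0, 7, 8, 4] = (0 9 4 1 5 2 6)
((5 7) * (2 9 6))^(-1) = (2 6 9)(5 7) = [0, 1, 6, 3, 4, 7, 9, 5, 8, 2]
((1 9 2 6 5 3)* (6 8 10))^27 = (1 8 5 9 10 3 2 6) = [0, 8, 6, 2, 4, 9, 1, 7, 5, 10, 3]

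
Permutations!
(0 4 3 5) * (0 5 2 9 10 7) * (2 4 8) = (0 8 2 9 10 7)(3 4) = [8, 1, 9, 4, 3, 5, 6, 0, 2, 10, 7]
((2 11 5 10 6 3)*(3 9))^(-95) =(2 10 3 5 9 11 6) =[0, 1, 10, 5, 4, 9, 2, 7, 8, 11, 3, 6]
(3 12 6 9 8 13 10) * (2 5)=(2 5)(3 12 6 9 8 13 10)=[0, 1, 5, 12, 4, 2, 9, 7, 13, 8, 3, 11, 6, 10]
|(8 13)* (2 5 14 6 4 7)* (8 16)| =6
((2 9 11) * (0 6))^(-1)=(0 6)(2 11 9)=[6, 1, 11, 3, 4, 5, 0, 7, 8, 2, 10, 9]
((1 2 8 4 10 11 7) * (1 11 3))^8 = [0, 8, 4, 2, 3, 5, 6, 7, 10, 9, 1, 11] = (11)(1 8 10)(2 4 3)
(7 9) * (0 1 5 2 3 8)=[1, 5, 3, 8, 4, 2, 6, 9, 0, 7]=(0 1 5 2 3 8)(7 9)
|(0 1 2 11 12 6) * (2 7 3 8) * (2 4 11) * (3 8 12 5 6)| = |(0 1 7 8 4 11 5 6)(3 12)| = 8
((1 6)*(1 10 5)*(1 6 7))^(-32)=[0, 1, 2, 3, 4, 6, 10, 7, 8, 9, 5]=(5 6 10)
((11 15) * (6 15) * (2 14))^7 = (2 14)(6 15 11) = [0, 1, 14, 3, 4, 5, 15, 7, 8, 9, 10, 6, 12, 13, 2, 11]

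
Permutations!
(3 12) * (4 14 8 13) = (3 12)(4 14 8 13) = [0, 1, 2, 12, 14, 5, 6, 7, 13, 9, 10, 11, 3, 4, 8]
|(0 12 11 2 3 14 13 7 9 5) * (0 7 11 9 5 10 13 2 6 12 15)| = 6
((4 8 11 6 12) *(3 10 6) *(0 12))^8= [0, 1, 2, 3, 4, 5, 6, 7, 8, 9, 10, 11, 12]= (12)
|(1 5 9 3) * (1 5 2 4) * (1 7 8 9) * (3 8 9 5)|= 7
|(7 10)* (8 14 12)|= |(7 10)(8 14 12)|= 6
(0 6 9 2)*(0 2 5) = (0 6 9 5) = [6, 1, 2, 3, 4, 0, 9, 7, 8, 5]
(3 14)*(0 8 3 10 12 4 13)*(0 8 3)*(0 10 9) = (0 3 14 9)(4 13 8 10 12) = [3, 1, 2, 14, 13, 5, 6, 7, 10, 0, 12, 11, 4, 8, 9]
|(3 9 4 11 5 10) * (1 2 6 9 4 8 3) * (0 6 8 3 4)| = 28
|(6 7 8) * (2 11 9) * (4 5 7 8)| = |(2 11 9)(4 5 7)(6 8)| = 6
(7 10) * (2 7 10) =(10)(2 7) =[0, 1, 7, 3, 4, 5, 6, 2, 8, 9, 10]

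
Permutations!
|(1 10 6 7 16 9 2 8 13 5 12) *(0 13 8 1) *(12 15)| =|(0 13 5 15 12)(1 10 6 7 16 9 2)| =35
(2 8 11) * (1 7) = (1 7)(2 8 11) = [0, 7, 8, 3, 4, 5, 6, 1, 11, 9, 10, 2]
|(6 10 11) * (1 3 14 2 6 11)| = 6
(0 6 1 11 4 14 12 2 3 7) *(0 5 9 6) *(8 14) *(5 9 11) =[0, 5, 3, 7, 8, 11, 1, 9, 14, 6, 10, 4, 2, 13, 12] =(1 5 11 4 8 14 12 2 3 7 9 6)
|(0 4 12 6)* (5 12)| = |(0 4 5 12 6)| = 5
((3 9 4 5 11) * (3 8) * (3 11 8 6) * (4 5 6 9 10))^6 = (3 4)(5 11)(6 10)(8 9) = [0, 1, 2, 4, 3, 11, 10, 7, 9, 8, 6, 5]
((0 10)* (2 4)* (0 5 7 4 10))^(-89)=(2 10 5 7 4)=[0, 1, 10, 3, 2, 7, 6, 4, 8, 9, 5]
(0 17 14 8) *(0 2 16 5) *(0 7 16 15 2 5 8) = (0 17 14)(2 15)(5 7 16 8) = [17, 1, 15, 3, 4, 7, 6, 16, 5, 9, 10, 11, 12, 13, 0, 2, 8, 14]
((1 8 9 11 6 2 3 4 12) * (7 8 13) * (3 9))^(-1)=(1 12 4 3 8 7 13)(2 6 11 9)=[0, 12, 6, 8, 3, 5, 11, 13, 7, 2, 10, 9, 4, 1]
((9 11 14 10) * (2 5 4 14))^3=(2 14 11 4 9 5 10)=[0, 1, 14, 3, 9, 10, 6, 7, 8, 5, 2, 4, 12, 13, 11]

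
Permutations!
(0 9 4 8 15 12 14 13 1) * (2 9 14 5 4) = (0 14 13 1)(2 9)(4 8 15 12 5) = [14, 0, 9, 3, 8, 4, 6, 7, 15, 2, 10, 11, 5, 1, 13, 12]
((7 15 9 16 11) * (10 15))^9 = (7 9)(10 16)(11 15) = [0, 1, 2, 3, 4, 5, 6, 9, 8, 7, 16, 15, 12, 13, 14, 11, 10]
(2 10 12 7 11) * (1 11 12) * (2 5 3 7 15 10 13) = (1 11 5 3 7 12 15 10)(2 13) = [0, 11, 13, 7, 4, 3, 6, 12, 8, 9, 1, 5, 15, 2, 14, 10]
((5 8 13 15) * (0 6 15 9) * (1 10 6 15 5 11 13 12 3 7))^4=(0 9 13 11 15)(1 8)(3 6)(5 7)(10 12)=[9, 8, 2, 6, 4, 7, 3, 5, 1, 13, 12, 15, 10, 11, 14, 0]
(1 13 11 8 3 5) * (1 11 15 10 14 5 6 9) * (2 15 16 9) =(1 13 16 9)(2 15 10 14 5 11 8 3 6) =[0, 13, 15, 6, 4, 11, 2, 7, 3, 1, 14, 8, 12, 16, 5, 10, 9]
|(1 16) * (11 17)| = |(1 16)(11 17)| = 2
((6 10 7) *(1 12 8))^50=(1 8 12)(6 7 10)=[0, 8, 2, 3, 4, 5, 7, 10, 12, 9, 6, 11, 1]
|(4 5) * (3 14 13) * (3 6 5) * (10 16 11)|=|(3 14 13 6 5 4)(10 16 11)|=6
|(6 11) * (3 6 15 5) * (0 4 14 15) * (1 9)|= |(0 4 14 15 5 3 6 11)(1 9)|= 8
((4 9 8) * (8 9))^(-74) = (9) = [0, 1, 2, 3, 4, 5, 6, 7, 8, 9]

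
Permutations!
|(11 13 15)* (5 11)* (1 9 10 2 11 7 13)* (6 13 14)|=30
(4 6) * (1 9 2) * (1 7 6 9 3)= (1 3)(2 7 6 4 9)= [0, 3, 7, 1, 9, 5, 4, 6, 8, 2]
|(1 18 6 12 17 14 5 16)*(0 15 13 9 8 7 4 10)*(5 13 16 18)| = 16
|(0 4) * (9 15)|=2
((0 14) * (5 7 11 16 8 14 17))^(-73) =[14, 1, 2, 3, 4, 17, 6, 5, 16, 9, 10, 7, 12, 13, 8, 15, 11, 0] =(0 14 8 16 11 7 5 17)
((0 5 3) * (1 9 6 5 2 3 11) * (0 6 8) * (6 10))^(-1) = (0 8 9 1 11 5 6 10 3 2) = [8, 11, 0, 2, 4, 6, 10, 7, 9, 1, 3, 5]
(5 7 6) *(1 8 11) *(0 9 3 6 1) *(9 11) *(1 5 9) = [11, 8, 2, 6, 4, 7, 9, 5, 1, 3, 10, 0] = (0 11)(1 8)(3 6 9)(5 7)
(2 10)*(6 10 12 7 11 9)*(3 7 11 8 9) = (2 12 11 3 7 8 9 6 10) = [0, 1, 12, 7, 4, 5, 10, 8, 9, 6, 2, 3, 11]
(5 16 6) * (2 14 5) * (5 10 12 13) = (2 14 10 12 13 5 16 6) = [0, 1, 14, 3, 4, 16, 2, 7, 8, 9, 12, 11, 13, 5, 10, 15, 6]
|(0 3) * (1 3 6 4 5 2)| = |(0 6 4 5 2 1 3)| = 7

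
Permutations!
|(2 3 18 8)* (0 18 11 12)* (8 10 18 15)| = |(0 15 8 2 3 11 12)(10 18)| = 14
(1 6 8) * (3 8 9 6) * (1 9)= (1 3 8 9 6)= [0, 3, 2, 8, 4, 5, 1, 7, 9, 6]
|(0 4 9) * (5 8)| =|(0 4 9)(5 8)| =6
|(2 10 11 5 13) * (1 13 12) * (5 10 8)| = 6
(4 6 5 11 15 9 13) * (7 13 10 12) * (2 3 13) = (2 3 13 4 6 5 11 15 9 10 12 7) = [0, 1, 3, 13, 6, 11, 5, 2, 8, 10, 12, 15, 7, 4, 14, 9]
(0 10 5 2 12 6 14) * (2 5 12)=(0 10 12 6 14)=[10, 1, 2, 3, 4, 5, 14, 7, 8, 9, 12, 11, 6, 13, 0]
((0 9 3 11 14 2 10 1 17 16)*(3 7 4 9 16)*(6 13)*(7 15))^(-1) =[16, 10, 14, 17, 7, 5, 13, 15, 8, 4, 2, 3, 12, 6, 11, 9, 0, 1] =(0 16)(1 10 2 14 11 3 17)(4 7 15 9)(6 13)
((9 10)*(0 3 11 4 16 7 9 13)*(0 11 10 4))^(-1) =(0 11 13 10 3)(4 9 7 16) =[11, 1, 2, 0, 9, 5, 6, 16, 8, 7, 3, 13, 12, 10, 14, 15, 4]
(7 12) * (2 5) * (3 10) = [0, 1, 5, 10, 4, 2, 6, 12, 8, 9, 3, 11, 7] = (2 5)(3 10)(7 12)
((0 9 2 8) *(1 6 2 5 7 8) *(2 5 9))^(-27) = (9)(0 2 1 6 5 7 8) = [2, 6, 1, 3, 4, 7, 5, 8, 0, 9]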